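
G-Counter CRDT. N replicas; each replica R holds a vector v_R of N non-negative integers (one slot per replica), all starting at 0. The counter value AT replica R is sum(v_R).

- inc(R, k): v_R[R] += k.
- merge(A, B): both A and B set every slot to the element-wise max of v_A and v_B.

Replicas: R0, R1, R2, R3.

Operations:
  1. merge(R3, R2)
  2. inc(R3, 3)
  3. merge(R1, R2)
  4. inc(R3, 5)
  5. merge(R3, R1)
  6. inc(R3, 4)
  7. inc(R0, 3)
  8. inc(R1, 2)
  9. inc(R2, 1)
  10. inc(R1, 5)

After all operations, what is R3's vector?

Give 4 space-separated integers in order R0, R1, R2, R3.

Op 1: merge R3<->R2 -> R3=(0,0,0,0) R2=(0,0,0,0)
Op 2: inc R3 by 3 -> R3=(0,0,0,3) value=3
Op 3: merge R1<->R2 -> R1=(0,0,0,0) R2=(0,0,0,0)
Op 4: inc R3 by 5 -> R3=(0,0,0,8) value=8
Op 5: merge R3<->R1 -> R3=(0,0,0,8) R1=(0,0,0,8)
Op 6: inc R3 by 4 -> R3=(0,0,0,12) value=12
Op 7: inc R0 by 3 -> R0=(3,0,0,0) value=3
Op 8: inc R1 by 2 -> R1=(0,2,0,8) value=10
Op 9: inc R2 by 1 -> R2=(0,0,1,0) value=1
Op 10: inc R1 by 5 -> R1=(0,7,0,8) value=15

Answer: 0 0 0 12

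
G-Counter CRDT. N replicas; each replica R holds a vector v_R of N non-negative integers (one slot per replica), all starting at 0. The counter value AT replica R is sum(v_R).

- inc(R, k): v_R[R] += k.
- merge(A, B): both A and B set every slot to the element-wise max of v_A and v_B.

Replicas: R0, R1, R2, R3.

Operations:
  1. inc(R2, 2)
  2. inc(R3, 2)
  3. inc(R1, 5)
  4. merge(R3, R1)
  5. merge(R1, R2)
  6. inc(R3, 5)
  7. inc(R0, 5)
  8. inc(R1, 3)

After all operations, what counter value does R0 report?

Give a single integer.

Op 1: inc R2 by 2 -> R2=(0,0,2,0) value=2
Op 2: inc R3 by 2 -> R3=(0,0,0,2) value=2
Op 3: inc R1 by 5 -> R1=(0,5,0,0) value=5
Op 4: merge R3<->R1 -> R3=(0,5,0,2) R1=(0,5,0,2)
Op 5: merge R1<->R2 -> R1=(0,5,2,2) R2=(0,5,2,2)
Op 6: inc R3 by 5 -> R3=(0,5,0,7) value=12
Op 7: inc R0 by 5 -> R0=(5,0,0,0) value=5
Op 8: inc R1 by 3 -> R1=(0,8,2,2) value=12

Answer: 5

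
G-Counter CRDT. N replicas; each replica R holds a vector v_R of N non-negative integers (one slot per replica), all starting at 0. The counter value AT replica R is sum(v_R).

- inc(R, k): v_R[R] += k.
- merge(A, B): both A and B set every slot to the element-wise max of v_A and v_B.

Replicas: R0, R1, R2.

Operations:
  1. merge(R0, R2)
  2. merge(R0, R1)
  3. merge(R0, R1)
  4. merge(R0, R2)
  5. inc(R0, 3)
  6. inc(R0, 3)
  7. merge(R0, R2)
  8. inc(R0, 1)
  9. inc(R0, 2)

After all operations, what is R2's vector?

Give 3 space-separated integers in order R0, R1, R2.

Answer: 6 0 0

Derivation:
Op 1: merge R0<->R2 -> R0=(0,0,0) R2=(0,0,0)
Op 2: merge R0<->R1 -> R0=(0,0,0) R1=(0,0,0)
Op 3: merge R0<->R1 -> R0=(0,0,0) R1=(0,0,0)
Op 4: merge R0<->R2 -> R0=(0,0,0) R2=(0,0,0)
Op 5: inc R0 by 3 -> R0=(3,0,0) value=3
Op 6: inc R0 by 3 -> R0=(6,0,0) value=6
Op 7: merge R0<->R2 -> R0=(6,0,0) R2=(6,0,0)
Op 8: inc R0 by 1 -> R0=(7,0,0) value=7
Op 9: inc R0 by 2 -> R0=(9,0,0) value=9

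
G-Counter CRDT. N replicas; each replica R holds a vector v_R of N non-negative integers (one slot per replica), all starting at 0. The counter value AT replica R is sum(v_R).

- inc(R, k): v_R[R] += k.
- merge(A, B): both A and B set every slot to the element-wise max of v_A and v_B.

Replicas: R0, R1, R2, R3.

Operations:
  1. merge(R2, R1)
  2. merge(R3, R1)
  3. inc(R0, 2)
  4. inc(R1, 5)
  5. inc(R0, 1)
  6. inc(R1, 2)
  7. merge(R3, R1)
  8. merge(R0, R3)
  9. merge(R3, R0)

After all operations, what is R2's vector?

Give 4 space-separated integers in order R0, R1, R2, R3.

Answer: 0 0 0 0

Derivation:
Op 1: merge R2<->R1 -> R2=(0,0,0,0) R1=(0,0,0,0)
Op 2: merge R3<->R1 -> R3=(0,0,0,0) R1=(0,0,0,0)
Op 3: inc R0 by 2 -> R0=(2,0,0,0) value=2
Op 4: inc R1 by 5 -> R1=(0,5,0,0) value=5
Op 5: inc R0 by 1 -> R0=(3,0,0,0) value=3
Op 6: inc R1 by 2 -> R1=(0,7,0,0) value=7
Op 7: merge R3<->R1 -> R3=(0,7,0,0) R1=(0,7,0,0)
Op 8: merge R0<->R3 -> R0=(3,7,0,0) R3=(3,7,0,0)
Op 9: merge R3<->R0 -> R3=(3,7,0,0) R0=(3,7,0,0)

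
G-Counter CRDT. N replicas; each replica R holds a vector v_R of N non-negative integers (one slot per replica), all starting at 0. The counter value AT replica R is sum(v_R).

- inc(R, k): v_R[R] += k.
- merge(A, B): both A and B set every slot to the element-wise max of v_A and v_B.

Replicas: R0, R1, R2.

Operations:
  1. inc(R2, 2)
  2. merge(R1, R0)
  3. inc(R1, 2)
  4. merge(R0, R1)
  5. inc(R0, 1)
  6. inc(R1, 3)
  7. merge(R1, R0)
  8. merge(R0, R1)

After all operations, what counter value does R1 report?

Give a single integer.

Op 1: inc R2 by 2 -> R2=(0,0,2) value=2
Op 2: merge R1<->R0 -> R1=(0,0,0) R0=(0,0,0)
Op 3: inc R1 by 2 -> R1=(0,2,0) value=2
Op 4: merge R0<->R1 -> R0=(0,2,0) R1=(0,2,0)
Op 5: inc R0 by 1 -> R0=(1,2,0) value=3
Op 6: inc R1 by 3 -> R1=(0,5,0) value=5
Op 7: merge R1<->R0 -> R1=(1,5,0) R0=(1,5,0)
Op 8: merge R0<->R1 -> R0=(1,5,0) R1=(1,5,0)

Answer: 6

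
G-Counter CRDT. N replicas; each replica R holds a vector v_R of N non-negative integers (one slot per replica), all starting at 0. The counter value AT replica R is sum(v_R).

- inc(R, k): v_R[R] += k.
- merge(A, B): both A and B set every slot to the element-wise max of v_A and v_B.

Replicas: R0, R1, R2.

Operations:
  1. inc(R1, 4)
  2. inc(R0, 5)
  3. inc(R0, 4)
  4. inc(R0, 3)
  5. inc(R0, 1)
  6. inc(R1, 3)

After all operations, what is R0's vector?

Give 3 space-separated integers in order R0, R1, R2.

Answer: 13 0 0

Derivation:
Op 1: inc R1 by 4 -> R1=(0,4,0) value=4
Op 2: inc R0 by 5 -> R0=(5,0,0) value=5
Op 3: inc R0 by 4 -> R0=(9,0,0) value=9
Op 4: inc R0 by 3 -> R0=(12,0,0) value=12
Op 5: inc R0 by 1 -> R0=(13,0,0) value=13
Op 6: inc R1 by 3 -> R1=(0,7,0) value=7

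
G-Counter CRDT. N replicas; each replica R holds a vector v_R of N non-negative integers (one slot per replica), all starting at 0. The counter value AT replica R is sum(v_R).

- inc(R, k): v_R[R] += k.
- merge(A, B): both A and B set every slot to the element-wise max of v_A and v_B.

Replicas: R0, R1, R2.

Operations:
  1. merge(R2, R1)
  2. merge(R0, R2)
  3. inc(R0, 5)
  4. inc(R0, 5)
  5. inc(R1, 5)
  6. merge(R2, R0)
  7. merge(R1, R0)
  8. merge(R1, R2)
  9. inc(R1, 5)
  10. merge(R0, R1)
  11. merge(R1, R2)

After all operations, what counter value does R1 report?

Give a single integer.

Op 1: merge R2<->R1 -> R2=(0,0,0) R1=(0,0,0)
Op 2: merge R0<->R2 -> R0=(0,0,0) R2=(0,0,0)
Op 3: inc R0 by 5 -> R0=(5,0,0) value=5
Op 4: inc R0 by 5 -> R0=(10,0,0) value=10
Op 5: inc R1 by 5 -> R1=(0,5,0) value=5
Op 6: merge R2<->R0 -> R2=(10,0,0) R0=(10,0,0)
Op 7: merge R1<->R0 -> R1=(10,5,0) R0=(10,5,0)
Op 8: merge R1<->R2 -> R1=(10,5,0) R2=(10,5,0)
Op 9: inc R1 by 5 -> R1=(10,10,0) value=20
Op 10: merge R0<->R1 -> R0=(10,10,0) R1=(10,10,0)
Op 11: merge R1<->R2 -> R1=(10,10,0) R2=(10,10,0)

Answer: 20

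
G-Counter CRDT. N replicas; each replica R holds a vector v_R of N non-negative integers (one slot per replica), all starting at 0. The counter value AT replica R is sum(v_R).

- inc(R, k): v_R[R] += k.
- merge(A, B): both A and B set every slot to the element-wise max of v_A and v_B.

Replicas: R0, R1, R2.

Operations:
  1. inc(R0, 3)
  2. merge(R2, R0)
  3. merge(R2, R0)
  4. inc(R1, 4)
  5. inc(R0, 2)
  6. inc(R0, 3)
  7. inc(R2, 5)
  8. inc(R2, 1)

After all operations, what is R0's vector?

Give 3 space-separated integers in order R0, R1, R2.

Answer: 8 0 0

Derivation:
Op 1: inc R0 by 3 -> R0=(3,0,0) value=3
Op 2: merge R2<->R0 -> R2=(3,0,0) R0=(3,0,0)
Op 3: merge R2<->R0 -> R2=(3,0,0) R0=(3,0,0)
Op 4: inc R1 by 4 -> R1=(0,4,0) value=4
Op 5: inc R0 by 2 -> R0=(5,0,0) value=5
Op 6: inc R0 by 3 -> R0=(8,0,0) value=8
Op 7: inc R2 by 5 -> R2=(3,0,5) value=8
Op 8: inc R2 by 1 -> R2=(3,0,6) value=9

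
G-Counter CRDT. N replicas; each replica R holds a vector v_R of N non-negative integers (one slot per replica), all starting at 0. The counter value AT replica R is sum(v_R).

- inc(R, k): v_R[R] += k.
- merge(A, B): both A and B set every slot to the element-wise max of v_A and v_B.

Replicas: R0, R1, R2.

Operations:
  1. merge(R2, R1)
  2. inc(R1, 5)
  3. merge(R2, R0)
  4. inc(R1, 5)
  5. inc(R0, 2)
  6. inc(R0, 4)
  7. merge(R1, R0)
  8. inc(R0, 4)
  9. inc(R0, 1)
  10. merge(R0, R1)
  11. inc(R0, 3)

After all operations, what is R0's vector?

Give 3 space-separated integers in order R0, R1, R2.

Op 1: merge R2<->R1 -> R2=(0,0,0) R1=(0,0,0)
Op 2: inc R1 by 5 -> R1=(0,5,0) value=5
Op 3: merge R2<->R0 -> R2=(0,0,0) R0=(0,0,0)
Op 4: inc R1 by 5 -> R1=(0,10,0) value=10
Op 5: inc R0 by 2 -> R0=(2,0,0) value=2
Op 6: inc R0 by 4 -> R0=(6,0,0) value=6
Op 7: merge R1<->R0 -> R1=(6,10,0) R0=(6,10,0)
Op 8: inc R0 by 4 -> R0=(10,10,0) value=20
Op 9: inc R0 by 1 -> R0=(11,10,0) value=21
Op 10: merge R0<->R1 -> R0=(11,10,0) R1=(11,10,0)
Op 11: inc R0 by 3 -> R0=(14,10,0) value=24

Answer: 14 10 0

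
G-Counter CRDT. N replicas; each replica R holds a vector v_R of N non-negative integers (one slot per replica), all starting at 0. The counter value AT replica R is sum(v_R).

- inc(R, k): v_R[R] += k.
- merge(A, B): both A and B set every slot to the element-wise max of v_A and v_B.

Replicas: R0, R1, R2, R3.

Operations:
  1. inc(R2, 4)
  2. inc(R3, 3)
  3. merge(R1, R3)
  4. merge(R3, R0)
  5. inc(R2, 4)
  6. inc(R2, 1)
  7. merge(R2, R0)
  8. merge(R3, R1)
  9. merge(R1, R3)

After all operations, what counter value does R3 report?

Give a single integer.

Answer: 3

Derivation:
Op 1: inc R2 by 4 -> R2=(0,0,4,0) value=4
Op 2: inc R3 by 3 -> R3=(0,0,0,3) value=3
Op 3: merge R1<->R3 -> R1=(0,0,0,3) R3=(0,0,0,3)
Op 4: merge R3<->R0 -> R3=(0,0,0,3) R0=(0,0,0,3)
Op 5: inc R2 by 4 -> R2=(0,0,8,0) value=8
Op 6: inc R2 by 1 -> R2=(0,0,9,0) value=9
Op 7: merge R2<->R0 -> R2=(0,0,9,3) R0=(0,0,9,3)
Op 8: merge R3<->R1 -> R3=(0,0,0,3) R1=(0,0,0,3)
Op 9: merge R1<->R3 -> R1=(0,0,0,3) R3=(0,0,0,3)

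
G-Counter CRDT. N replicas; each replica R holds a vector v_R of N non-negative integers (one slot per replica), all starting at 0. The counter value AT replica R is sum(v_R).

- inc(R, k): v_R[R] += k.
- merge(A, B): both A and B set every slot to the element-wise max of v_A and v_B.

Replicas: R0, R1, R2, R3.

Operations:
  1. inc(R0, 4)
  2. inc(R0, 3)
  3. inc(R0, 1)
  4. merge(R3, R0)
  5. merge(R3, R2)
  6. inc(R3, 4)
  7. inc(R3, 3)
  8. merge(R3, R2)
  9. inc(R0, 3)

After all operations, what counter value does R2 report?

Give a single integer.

Op 1: inc R0 by 4 -> R0=(4,0,0,0) value=4
Op 2: inc R0 by 3 -> R0=(7,0,0,0) value=7
Op 3: inc R0 by 1 -> R0=(8,0,0,0) value=8
Op 4: merge R3<->R0 -> R3=(8,0,0,0) R0=(8,0,0,0)
Op 5: merge R3<->R2 -> R3=(8,0,0,0) R2=(8,0,0,0)
Op 6: inc R3 by 4 -> R3=(8,0,0,4) value=12
Op 7: inc R3 by 3 -> R3=(8,0,0,7) value=15
Op 8: merge R3<->R2 -> R3=(8,0,0,7) R2=(8,0,0,7)
Op 9: inc R0 by 3 -> R0=(11,0,0,0) value=11

Answer: 15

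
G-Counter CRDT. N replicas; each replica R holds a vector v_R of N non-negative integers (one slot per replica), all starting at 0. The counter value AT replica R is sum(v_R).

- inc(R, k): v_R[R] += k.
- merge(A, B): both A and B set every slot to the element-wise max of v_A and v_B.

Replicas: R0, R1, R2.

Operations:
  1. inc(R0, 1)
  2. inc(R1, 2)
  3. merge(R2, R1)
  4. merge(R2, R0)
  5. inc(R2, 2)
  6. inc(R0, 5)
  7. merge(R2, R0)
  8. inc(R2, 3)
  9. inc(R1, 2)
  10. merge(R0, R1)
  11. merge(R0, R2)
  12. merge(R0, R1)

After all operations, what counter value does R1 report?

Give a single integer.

Answer: 15

Derivation:
Op 1: inc R0 by 1 -> R0=(1,0,0) value=1
Op 2: inc R1 by 2 -> R1=(0,2,0) value=2
Op 3: merge R2<->R1 -> R2=(0,2,0) R1=(0,2,0)
Op 4: merge R2<->R0 -> R2=(1,2,0) R0=(1,2,0)
Op 5: inc R2 by 2 -> R2=(1,2,2) value=5
Op 6: inc R0 by 5 -> R0=(6,2,0) value=8
Op 7: merge R2<->R0 -> R2=(6,2,2) R0=(6,2,2)
Op 8: inc R2 by 3 -> R2=(6,2,5) value=13
Op 9: inc R1 by 2 -> R1=(0,4,0) value=4
Op 10: merge R0<->R1 -> R0=(6,4,2) R1=(6,4,2)
Op 11: merge R0<->R2 -> R0=(6,4,5) R2=(6,4,5)
Op 12: merge R0<->R1 -> R0=(6,4,5) R1=(6,4,5)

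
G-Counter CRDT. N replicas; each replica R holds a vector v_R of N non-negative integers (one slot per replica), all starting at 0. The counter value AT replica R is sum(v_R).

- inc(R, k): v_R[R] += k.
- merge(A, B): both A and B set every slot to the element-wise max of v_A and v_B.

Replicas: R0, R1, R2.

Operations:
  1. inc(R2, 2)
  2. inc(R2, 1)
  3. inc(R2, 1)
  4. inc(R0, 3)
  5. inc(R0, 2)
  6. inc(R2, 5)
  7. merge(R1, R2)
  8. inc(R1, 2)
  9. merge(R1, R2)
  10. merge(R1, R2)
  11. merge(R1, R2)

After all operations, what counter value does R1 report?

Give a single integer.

Answer: 11

Derivation:
Op 1: inc R2 by 2 -> R2=(0,0,2) value=2
Op 2: inc R2 by 1 -> R2=(0,0,3) value=3
Op 3: inc R2 by 1 -> R2=(0,0,4) value=4
Op 4: inc R0 by 3 -> R0=(3,0,0) value=3
Op 5: inc R0 by 2 -> R0=(5,0,0) value=5
Op 6: inc R2 by 5 -> R2=(0,0,9) value=9
Op 7: merge R1<->R2 -> R1=(0,0,9) R2=(0,0,9)
Op 8: inc R1 by 2 -> R1=(0,2,9) value=11
Op 9: merge R1<->R2 -> R1=(0,2,9) R2=(0,2,9)
Op 10: merge R1<->R2 -> R1=(0,2,9) R2=(0,2,9)
Op 11: merge R1<->R2 -> R1=(0,2,9) R2=(0,2,9)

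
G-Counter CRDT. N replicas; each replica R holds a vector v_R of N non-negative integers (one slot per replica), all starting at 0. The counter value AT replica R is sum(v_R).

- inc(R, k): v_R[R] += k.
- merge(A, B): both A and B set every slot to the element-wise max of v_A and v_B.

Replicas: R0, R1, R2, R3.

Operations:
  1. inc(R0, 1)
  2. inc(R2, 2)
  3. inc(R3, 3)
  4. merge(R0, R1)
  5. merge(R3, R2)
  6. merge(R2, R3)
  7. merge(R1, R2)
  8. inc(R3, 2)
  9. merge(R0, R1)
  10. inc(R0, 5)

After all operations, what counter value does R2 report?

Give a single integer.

Answer: 6

Derivation:
Op 1: inc R0 by 1 -> R0=(1,0,0,0) value=1
Op 2: inc R2 by 2 -> R2=(0,0,2,0) value=2
Op 3: inc R3 by 3 -> R3=(0,0,0,3) value=3
Op 4: merge R0<->R1 -> R0=(1,0,0,0) R1=(1,0,0,0)
Op 5: merge R3<->R2 -> R3=(0,0,2,3) R2=(0,0,2,3)
Op 6: merge R2<->R3 -> R2=(0,0,2,3) R3=(0,0,2,3)
Op 7: merge R1<->R2 -> R1=(1,0,2,3) R2=(1,0,2,3)
Op 8: inc R3 by 2 -> R3=(0,0,2,5) value=7
Op 9: merge R0<->R1 -> R0=(1,0,2,3) R1=(1,0,2,3)
Op 10: inc R0 by 5 -> R0=(6,0,2,3) value=11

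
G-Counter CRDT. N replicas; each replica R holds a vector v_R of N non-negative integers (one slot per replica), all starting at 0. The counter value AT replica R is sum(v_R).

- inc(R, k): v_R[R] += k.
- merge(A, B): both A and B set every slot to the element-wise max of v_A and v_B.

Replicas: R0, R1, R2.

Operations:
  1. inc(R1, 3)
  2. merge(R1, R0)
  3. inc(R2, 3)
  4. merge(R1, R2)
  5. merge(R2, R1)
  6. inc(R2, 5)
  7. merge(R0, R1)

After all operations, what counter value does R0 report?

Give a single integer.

Op 1: inc R1 by 3 -> R1=(0,3,0) value=3
Op 2: merge R1<->R0 -> R1=(0,3,0) R0=(0,3,0)
Op 3: inc R2 by 3 -> R2=(0,0,3) value=3
Op 4: merge R1<->R2 -> R1=(0,3,3) R2=(0,3,3)
Op 5: merge R2<->R1 -> R2=(0,3,3) R1=(0,3,3)
Op 6: inc R2 by 5 -> R2=(0,3,8) value=11
Op 7: merge R0<->R1 -> R0=(0,3,3) R1=(0,3,3)

Answer: 6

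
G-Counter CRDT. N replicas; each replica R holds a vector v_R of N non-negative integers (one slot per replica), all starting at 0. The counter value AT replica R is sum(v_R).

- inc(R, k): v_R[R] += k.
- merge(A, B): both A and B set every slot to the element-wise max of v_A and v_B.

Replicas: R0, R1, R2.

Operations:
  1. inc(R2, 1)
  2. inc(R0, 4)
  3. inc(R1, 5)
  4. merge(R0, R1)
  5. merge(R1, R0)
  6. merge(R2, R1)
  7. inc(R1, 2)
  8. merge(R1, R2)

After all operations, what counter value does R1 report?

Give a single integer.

Answer: 12

Derivation:
Op 1: inc R2 by 1 -> R2=(0,0,1) value=1
Op 2: inc R0 by 4 -> R0=(4,0,0) value=4
Op 3: inc R1 by 5 -> R1=(0,5,0) value=5
Op 4: merge R0<->R1 -> R0=(4,5,0) R1=(4,5,0)
Op 5: merge R1<->R0 -> R1=(4,5,0) R0=(4,5,0)
Op 6: merge R2<->R1 -> R2=(4,5,1) R1=(4,5,1)
Op 7: inc R1 by 2 -> R1=(4,7,1) value=12
Op 8: merge R1<->R2 -> R1=(4,7,1) R2=(4,7,1)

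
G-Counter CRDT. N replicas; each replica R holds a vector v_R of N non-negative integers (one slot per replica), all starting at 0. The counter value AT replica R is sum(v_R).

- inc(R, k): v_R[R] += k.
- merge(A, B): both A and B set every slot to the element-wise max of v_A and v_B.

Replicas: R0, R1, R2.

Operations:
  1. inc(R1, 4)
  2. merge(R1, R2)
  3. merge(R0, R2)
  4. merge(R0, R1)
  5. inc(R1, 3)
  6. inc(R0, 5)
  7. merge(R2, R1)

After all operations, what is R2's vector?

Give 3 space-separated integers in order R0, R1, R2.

Op 1: inc R1 by 4 -> R1=(0,4,0) value=4
Op 2: merge R1<->R2 -> R1=(0,4,0) R2=(0,4,0)
Op 3: merge R0<->R2 -> R0=(0,4,0) R2=(0,4,0)
Op 4: merge R0<->R1 -> R0=(0,4,0) R1=(0,4,0)
Op 5: inc R1 by 3 -> R1=(0,7,0) value=7
Op 6: inc R0 by 5 -> R0=(5,4,0) value=9
Op 7: merge R2<->R1 -> R2=(0,7,0) R1=(0,7,0)

Answer: 0 7 0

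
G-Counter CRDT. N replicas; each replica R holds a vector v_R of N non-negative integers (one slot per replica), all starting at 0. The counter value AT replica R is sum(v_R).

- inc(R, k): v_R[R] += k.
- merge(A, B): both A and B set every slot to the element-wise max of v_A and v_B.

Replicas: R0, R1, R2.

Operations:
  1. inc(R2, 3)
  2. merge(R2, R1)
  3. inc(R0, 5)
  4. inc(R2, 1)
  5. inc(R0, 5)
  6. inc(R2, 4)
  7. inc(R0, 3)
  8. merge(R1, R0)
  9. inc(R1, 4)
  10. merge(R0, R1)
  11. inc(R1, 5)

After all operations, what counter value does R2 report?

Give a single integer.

Answer: 8

Derivation:
Op 1: inc R2 by 3 -> R2=(0,0,3) value=3
Op 2: merge R2<->R1 -> R2=(0,0,3) R1=(0,0,3)
Op 3: inc R0 by 5 -> R0=(5,0,0) value=5
Op 4: inc R2 by 1 -> R2=(0,0,4) value=4
Op 5: inc R0 by 5 -> R0=(10,0,0) value=10
Op 6: inc R2 by 4 -> R2=(0,0,8) value=8
Op 7: inc R0 by 3 -> R0=(13,0,0) value=13
Op 8: merge R1<->R0 -> R1=(13,0,3) R0=(13,0,3)
Op 9: inc R1 by 4 -> R1=(13,4,3) value=20
Op 10: merge R0<->R1 -> R0=(13,4,3) R1=(13,4,3)
Op 11: inc R1 by 5 -> R1=(13,9,3) value=25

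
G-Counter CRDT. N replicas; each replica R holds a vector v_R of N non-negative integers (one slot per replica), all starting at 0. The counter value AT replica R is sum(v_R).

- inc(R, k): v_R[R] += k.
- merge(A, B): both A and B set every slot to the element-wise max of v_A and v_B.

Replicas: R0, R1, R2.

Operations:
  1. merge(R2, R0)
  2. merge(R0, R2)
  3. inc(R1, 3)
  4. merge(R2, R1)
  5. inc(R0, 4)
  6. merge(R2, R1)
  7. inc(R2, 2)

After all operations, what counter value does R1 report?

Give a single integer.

Answer: 3

Derivation:
Op 1: merge R2<->R0 -> R2=(0,0,0) R0=(0,0,0)
Op 2: merge R0<->R2 -> R0=(0,0,0) R2=(0,0,0)
Op 3: inc R1 by 3 -> R1=(0,3,0) value=3
Op 4: merge R2<->R1 -> R2=(0,3,0) R1=(0,3,0)
Op 5: inc R0 by 4 -> R0=(4,0,0) value=4
Op 6: merge R2<->R1 -> R2=(0,3,0) R1=(0,3,0)
Op 7: inc R2 by 2 -> R2=(0,3,2) value=5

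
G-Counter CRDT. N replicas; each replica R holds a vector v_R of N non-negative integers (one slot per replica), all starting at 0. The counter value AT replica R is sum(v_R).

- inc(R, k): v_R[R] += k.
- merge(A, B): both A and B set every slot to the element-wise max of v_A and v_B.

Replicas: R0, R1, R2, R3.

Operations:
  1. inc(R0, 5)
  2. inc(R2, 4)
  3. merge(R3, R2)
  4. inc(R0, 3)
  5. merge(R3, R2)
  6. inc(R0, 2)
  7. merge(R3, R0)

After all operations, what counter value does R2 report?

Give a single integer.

Op 1: inc R0 by 5 -> R0=(5,0,0,0) value=5
Op 2: inc R2 by 4 -> R2=(0,0,4,0) value=4
Op 3: merge R3<->R2 -> R3=(0,0,4,0) R2=(0,0,4,0)
Op 4: inc R0 by 3 -> R0=(8,0,0,0) value=8
Op 5: merge R3<->R2 -> R3=(0,0,4,0) R2=(0,0,4,0)
Op 6: inc R0 by 2 -> R0=(10,0,0,0) value=10
Op 7: merge R3<->R0 -> R3=(10,0,4,0) R0=(10,0,4,0)

Answer: 4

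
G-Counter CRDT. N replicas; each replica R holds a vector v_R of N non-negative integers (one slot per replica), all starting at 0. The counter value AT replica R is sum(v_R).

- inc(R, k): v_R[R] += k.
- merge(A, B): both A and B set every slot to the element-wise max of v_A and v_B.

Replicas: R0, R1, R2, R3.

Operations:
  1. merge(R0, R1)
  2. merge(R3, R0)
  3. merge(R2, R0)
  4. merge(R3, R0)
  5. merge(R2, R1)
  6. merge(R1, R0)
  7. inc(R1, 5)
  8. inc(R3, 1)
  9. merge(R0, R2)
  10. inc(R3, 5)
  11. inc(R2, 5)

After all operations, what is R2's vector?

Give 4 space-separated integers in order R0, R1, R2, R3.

Answer: 0 0 5 0

Derivation:
Op 1: merge R0<->R1 -> R0=(0,0,0,0) R1=(0,0,0,0)
Op 2: merge R3<->R0 -> R3=(0,0,0,0) R0=(0,0,0,0)
Op 3: merge R2<->R0 -> R2=(0,0,0,0) R0=(0,0,0,0)
Op 4: merge R3<->R0 -> R3=(0,0,0,0) R0=(0,0,0,0)
Op 5: merge R2<->R1 -> R2=(0,0,0,0) R1=(0,0,0,0)
Op 6: merge R1<->R0 -> R1=(0,0,0,0) R0=(0,0,0,0)
Op 7: inc R1 by 5 -> R1=(0,5,0,0) value=5
Op 8: inc R3 by 1 -> R3=(0,0,0,1) value=1
Op 9: merge R0<->R2 -> R0=(0,0,0,0) R2=(0,0,0,0)
Op 10: inc R3 by 5 -> R3=(0,0,0,6) value=6
Op 11: inc R2 by 5 -> R2=(0,0,5,0) value=5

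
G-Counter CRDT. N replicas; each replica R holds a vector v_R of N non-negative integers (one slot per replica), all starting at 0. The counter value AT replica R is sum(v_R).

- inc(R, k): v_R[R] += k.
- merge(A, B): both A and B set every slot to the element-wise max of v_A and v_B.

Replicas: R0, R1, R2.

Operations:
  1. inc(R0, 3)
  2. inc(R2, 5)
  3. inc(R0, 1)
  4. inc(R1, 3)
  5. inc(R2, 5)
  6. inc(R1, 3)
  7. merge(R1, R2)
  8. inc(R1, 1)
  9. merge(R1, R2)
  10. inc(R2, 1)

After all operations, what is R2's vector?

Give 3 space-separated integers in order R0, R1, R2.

Op 1: inc R0 by 3 -> R0=(3,0,0) value=3
Op 2: inc R2 by 5 -> R2=(0,0,5) value=5
Op 3: inc R0 by 1 -> R0=(4,0,0) value=4
Op 4: inc R1 by 3 -> R1=(0,3,0) value=3
Op 5: inc R2 by 5 -> R2=(0,0,10) value=10
Op 6: inc R1 by 3 -> R1=(0,6,0) value=6
Op 7: merge R1<->R2 -> R1=(0,6,10) R2=(0,6,10)
Op 8: inc R1 by 1 -> R1=(0,7,10) value=17
Op 9: merge R1<->R2 -> R1=(0,7,10) R2=(0,7,10)
Op 10: inc R2 by 1 -> R2=(0,7,11) value=18

Answer: 0 7 11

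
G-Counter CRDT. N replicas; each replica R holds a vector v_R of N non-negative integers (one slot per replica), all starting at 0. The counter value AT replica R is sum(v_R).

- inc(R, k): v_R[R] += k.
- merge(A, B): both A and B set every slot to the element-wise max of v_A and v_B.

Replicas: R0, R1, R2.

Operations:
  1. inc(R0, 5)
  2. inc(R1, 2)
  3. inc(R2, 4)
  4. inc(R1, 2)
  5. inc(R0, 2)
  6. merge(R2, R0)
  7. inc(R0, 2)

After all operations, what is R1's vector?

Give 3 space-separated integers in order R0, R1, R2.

Op 1: inc R0 by 5 -> R0=(5,0,0) value=5
Op 2: inc R1 by 2 -> R1=(0,2,0) value=2
Op 3: inc R2 by 4 -> R2=(0,0,4) value=4
Op 4: inc R1 by 2 -> R1=(0,4,0) value=4
Op 5: inc R0 by 2 -> R0=(7,0,0) value=7
Op 6: merge R2<->R0 -> R2=(7,0,4) R0=(7,0,4)
Op 7: inc R0 by 2 -> R0=(9,0,4) value=13

Answer: 0 4 0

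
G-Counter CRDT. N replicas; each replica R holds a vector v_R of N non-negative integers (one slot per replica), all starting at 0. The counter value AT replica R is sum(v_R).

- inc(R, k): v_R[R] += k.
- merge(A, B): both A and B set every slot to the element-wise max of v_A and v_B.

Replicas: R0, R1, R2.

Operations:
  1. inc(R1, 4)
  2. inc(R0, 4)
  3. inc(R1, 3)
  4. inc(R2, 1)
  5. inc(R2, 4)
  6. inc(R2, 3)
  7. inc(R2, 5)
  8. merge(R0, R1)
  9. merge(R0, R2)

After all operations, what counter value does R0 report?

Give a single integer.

Op 1: inc R1 by 4 -> R1=(0,4,0) value=4
Op 2: inc R0 by 4 -> R0=(4,0,0) value=4
Op 3: inc R1 by 3 -> R1=(0,7,0) value=7
Op 4: inc R2 by 1 -> R2=(0,0,1) value=1
Op 5: inc R2 by 4 -> R2=(0,0,5) value=5
Op 6: inc R2 by 3 -> R2=(0,0,8) value=8
Op 7: inc R2 by 5 -> R2=(0,0,13) value=13
Op 8: merge R0<->R1 -> R0=(4,7,0) R1=(4,7,0)
Op 9: merge R0<->R2 -> R0=(4,7,13) R2=(4,7,13)

Answer: 24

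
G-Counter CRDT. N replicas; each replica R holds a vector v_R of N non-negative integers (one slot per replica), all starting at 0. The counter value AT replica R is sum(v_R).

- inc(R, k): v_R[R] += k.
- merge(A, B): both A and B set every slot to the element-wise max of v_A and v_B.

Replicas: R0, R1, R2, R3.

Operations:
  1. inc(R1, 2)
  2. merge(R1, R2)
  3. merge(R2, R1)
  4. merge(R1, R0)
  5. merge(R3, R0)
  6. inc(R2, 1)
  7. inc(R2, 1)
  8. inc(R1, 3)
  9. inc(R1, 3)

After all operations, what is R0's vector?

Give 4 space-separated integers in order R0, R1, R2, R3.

Answer: 0 2 0 0

Derivation:
Op 1: inc R1 by 2 -> R1=(0,2,0,0) value=2
Op 2: merge R1<->R2 -> R1=(0,2,0,0) R2=(0,2,0,0)
Op 3: merge R2<->R1 -> R2=(0,2,0,0) R1=(0,2,0,0)
Op 4: merge R1<->R0 -> R1=(0,2,0,0) R0=(0,2,0,0)
Op 5: merge R3<->R0 -> R3=(0,2,0,0) R0=(0,2,0,0)
Op 6: inc R2 by 1 -> R2=(0,2,1,0) value=3
Op 7: inc R2 by 1 -> R2=(0,2,2,0) value=4
Op 8: inc R1 by 3 -> R1=(0,5,0,0) value=5
Op 9: inc R1 by 3 -> R1=(0,8,0,0) value=8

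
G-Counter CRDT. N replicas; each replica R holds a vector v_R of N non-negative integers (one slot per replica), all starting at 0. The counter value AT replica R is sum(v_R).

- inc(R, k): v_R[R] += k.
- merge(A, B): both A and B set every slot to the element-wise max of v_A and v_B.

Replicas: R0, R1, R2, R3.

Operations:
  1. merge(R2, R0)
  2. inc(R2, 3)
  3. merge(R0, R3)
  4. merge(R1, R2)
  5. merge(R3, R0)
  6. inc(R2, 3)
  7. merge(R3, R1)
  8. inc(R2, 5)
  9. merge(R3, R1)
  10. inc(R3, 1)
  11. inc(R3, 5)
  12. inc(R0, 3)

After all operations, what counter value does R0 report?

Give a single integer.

Answer: 3

Derivation:
Op 1: merge R2<->R0 -> R2=(0,0,0,0) R0=(0,0,0,0)
Op 2: inc R2 by 3 -> R2=(0,0,3,0) value=3
Op 3: merge R0<->R3 -> R0=(0,0,0,0) R3=(0,0,0,0)
Op 4: merge R1<->R2 -> R1=(0,0,3,0) R2=(0,0,3,0)
Op 5: merge R3<->R0 -> R3=(0,0,0,0) R0=(0,0,0,0)
Op 6: inc R2 by 3 -> R2=(0,0,6,0) value=6
Op 7: merge R3<->R1 -> R3=(0,0,3,0) R1=(0,0,3,0)
Op 8: inc R2 by 5 -> R2=(0,0,11,0) value=11
Op 9: merge R3<->R1 -> R3=(0,0,3,0) R1=(0,0,3,0)
Op 10: inc R3 by 1 -> R3=(0,0,3,1) value=4
Op 11: inc R3 by 5 -> R3=(0,0,3,6) value=9
Op 12: inc R0 by 3 -> R0=(3,0,0,0) value=3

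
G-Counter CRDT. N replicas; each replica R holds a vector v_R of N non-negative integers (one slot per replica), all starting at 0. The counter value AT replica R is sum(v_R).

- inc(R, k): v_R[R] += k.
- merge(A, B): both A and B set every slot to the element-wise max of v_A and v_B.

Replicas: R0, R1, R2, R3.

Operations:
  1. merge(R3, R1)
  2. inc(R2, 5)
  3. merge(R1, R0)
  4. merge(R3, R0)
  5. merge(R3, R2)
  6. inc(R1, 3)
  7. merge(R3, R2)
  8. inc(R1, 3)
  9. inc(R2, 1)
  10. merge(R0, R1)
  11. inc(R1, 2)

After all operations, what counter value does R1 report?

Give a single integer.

Op 1: merge R3<->R1 -> R3=(0,0,0,0) R1=(0,0,0,0)
Op 2: inc R2 by 5 -> R2=(0,0,5,0) value=5
Op 3: merge R1<->R0 -> R1=(0,0,0,0) R0=(0,0,0,0)
Op 4: merge R3<->R0 -> R3=(0,0,0,0) R0=(0,0,0,0)
Op 5: merge R3<->R2 -> R3=(0,0,5,0) R2=(0,0,5,0)
Op 6: inc R1 by 3 -> R1=(0,3,0,0) value=3
Op 7: merge R3<->R2 -> R3=(0,0,5,0) R2=(0,0,5,0)
Op 8: inc R1 by 3 -> R1=(0,6,0,0) value=6
Op 9: inc R2 by 1 -> R2=(0,0,6,0) value=6
Op 10: merge R0<->R1 -> R0=(0,6,0,0) R1=(0,6,0,0)
Op 11: inc R1 by 2 -> R1=(0,8,0,0) value=8

Answer: 8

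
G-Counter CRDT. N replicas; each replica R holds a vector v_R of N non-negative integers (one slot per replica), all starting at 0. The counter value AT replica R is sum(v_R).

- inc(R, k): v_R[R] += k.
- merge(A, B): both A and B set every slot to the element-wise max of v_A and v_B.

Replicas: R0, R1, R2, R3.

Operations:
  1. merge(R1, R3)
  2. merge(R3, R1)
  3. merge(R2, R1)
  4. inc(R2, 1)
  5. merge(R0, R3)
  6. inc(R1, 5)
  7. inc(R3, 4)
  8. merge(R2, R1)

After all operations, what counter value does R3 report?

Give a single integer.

Op 1: merge R1<->R3 -> R1=(0,0,0,0) R3=(0,0,0,0)
Op 2: merge R3<->R1 -> R3=(0,0,0,0) R1=(0,0,0,0)
Op 3: merge R2<->R1 -> R2=(0,0,0,0) R1=(0,0,0,0)
Op 4: inc R2 by 1 -> R2=(0,0,1,0) value=1
Op 5: merge R0<->R3 -> R0=(0,0,0,0) R3=(0,0,0,0)
Op 6: inc R1 by 5 -> R1=(0,5,0,0) value=5
Op 7: inc R3 by 4 -> R3=(0,0,0,4) value=4
Op 8: merge R2<->R1 -> R2=(0,5,1,0) R1=(0,5,1,0)

Answer: 4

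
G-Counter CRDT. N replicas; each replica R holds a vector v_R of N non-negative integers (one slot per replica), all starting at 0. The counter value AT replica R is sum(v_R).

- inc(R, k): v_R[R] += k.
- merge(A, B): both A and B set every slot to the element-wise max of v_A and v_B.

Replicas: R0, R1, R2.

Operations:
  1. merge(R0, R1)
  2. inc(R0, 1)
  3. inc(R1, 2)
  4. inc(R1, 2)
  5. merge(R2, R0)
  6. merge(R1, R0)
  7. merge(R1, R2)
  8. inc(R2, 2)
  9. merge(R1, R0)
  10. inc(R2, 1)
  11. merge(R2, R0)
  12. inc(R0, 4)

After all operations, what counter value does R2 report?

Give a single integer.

Answer: 8

Derivation:
Op 1: merge R0<->R1 -> R0=(0,0,0) R1=(0,0,0)
Op 2: inc R0 by 1 -> R0=(1,0,0) value=1
Op 3: inc R1 by 2 -> R1=(0,2,0) value=2
Op 4: inc R1 by 2 -> R1=(0,4,0) value=4
Op 5: merge R2<->R0 -> R2=(1,0,0) R0=(1,0,0)
Op 6: merge R1<->R0 -> R1=(1,4,0) R0=(1,4,0)
Op 7: merge R1<->R2 -> R1=(1,4,0) R2=(1,4,0)
Op 8: inc R2 by 2 -> R2=(1,4,2) value=7
Op 9: merge R1<->R0 -> R1=(1,4,0) R0=(1,4,0)
Op 10: inc R2 by 1 -> R2=(1,4,3) value=8
Op 11: merge R2<->R0 -> R2=(1,4,3) R0=(1,4,3)
Op 12: inc R0 by 4 -> R0=(5,4,3) value=12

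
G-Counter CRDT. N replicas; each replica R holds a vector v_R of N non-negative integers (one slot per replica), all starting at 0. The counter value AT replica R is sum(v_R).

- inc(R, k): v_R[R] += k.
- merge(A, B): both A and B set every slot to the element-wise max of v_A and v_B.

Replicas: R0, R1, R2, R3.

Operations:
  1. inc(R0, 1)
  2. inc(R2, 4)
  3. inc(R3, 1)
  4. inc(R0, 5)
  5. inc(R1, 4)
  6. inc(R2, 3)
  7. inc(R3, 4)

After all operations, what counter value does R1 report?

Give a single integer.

Op 1: inc R0 by 1 -> R0=(1,0,0,0) value=1
Op 2: inc R2 by 4 -> R2=(0,0,4,0) value=4
Op 3: inc R3 by 1 -> R3=(0,0,0,1) value=1
Op 4: inc R0 by 5 -> R0=(6,0,0,0) value=6
Op 5: inc R1 by 4 -> R1=(0,4,0,0) value=4
Op 6: inc R2 by 3 -> R2=(0,0,7,0) value=7
Op 7: inc R3 by 4 -> R3=(0,0,0,5) value=5

Answer: 4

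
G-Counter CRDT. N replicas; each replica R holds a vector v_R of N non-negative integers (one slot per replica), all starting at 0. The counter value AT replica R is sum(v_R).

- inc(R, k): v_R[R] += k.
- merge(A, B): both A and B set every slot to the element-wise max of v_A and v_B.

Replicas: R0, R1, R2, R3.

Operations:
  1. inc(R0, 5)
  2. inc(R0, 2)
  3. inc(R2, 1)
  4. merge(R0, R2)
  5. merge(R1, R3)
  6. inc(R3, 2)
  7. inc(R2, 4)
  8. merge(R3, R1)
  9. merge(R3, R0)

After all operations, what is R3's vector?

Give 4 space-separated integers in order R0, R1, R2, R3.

Answer: 7 0 1 2

Derivation:
Op 1: inc R0 by 5 -> R0=(5,0,0,0) value=5
Op 2: inc R0 by 2 -> R0=(7,0,0,0) value=7
Op 3: inc R2 by 1 -> R2=(0,0,1,0) value=1
Op 4: merge R0<->R2 -> R0=(7,0,1,0) R2=(7,0,1,0)
Op 5: merge R1<->R3 -> R1=(0,0,0,0) R3=(0,0,0,0)
Op 6: inc R3 by 2 -> R3=(0,0,0,2) value=2
Op 7: inc R2 by 4 -> R2=(7,0,5,0) value=12
Op 8: merge R3<->R1 -> R3=(0,0,0,2) R1=(0,0,0,2)
Op 9: merge R3<->R0 -> R3=(7,0,1,2) R0=(7,0,1,2)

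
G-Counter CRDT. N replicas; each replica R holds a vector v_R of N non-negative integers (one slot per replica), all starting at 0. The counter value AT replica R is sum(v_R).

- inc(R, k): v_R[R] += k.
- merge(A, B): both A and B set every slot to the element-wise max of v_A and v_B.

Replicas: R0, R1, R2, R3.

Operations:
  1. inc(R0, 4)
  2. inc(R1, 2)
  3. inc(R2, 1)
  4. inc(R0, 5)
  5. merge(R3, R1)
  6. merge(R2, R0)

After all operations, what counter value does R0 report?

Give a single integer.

Op 1: inc R0 by 4 -> R0=(4,0,0,0) value=4
Op 2: inc R1 by 2 -> R1=(0,2,0,0) value=2
Op 3: inc R2 by 1 -> R2=(0,0,1,0) value=1
Op 4: inc R0 by 5 -> R0=(9,0,0,0) value=9
Op 5: merge R3<->R1 -> R3=(0,2,0,0) R1=(0,2,0,0)
Op 6: merge R2<->R0 -> R2=(9,0,1,0) R0=(9,0,1,0)

Answer: 10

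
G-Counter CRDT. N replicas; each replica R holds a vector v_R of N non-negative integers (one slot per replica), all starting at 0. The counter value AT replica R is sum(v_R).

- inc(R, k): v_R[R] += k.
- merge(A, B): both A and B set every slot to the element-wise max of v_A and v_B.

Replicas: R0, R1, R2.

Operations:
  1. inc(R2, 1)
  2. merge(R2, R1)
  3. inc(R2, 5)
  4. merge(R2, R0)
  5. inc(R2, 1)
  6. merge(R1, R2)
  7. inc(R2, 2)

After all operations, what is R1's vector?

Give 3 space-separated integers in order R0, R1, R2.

Op 1: inc R2 by 1 -> R2=(0,0,1) value=1
Op 2: merge R2<->R1 -> R2=(0,0,1) R1=(0,0,1)
Op 3: inc R2 by 5 -> R2=(0,0,6) value=6
Op 4: merge R2<->R0 -> R2=(0,0,6) R0=(0,0,6)
Op 5: inc R2 by 1 -> R2=(0,0,7) value=7
Op 6: merge R1<->R2 -> R1=(0,0,7) R2=(0,0,7)
Op 7: inc R2 by 2 -> R2=(0,0,9) value=9

Answer: 0 0 7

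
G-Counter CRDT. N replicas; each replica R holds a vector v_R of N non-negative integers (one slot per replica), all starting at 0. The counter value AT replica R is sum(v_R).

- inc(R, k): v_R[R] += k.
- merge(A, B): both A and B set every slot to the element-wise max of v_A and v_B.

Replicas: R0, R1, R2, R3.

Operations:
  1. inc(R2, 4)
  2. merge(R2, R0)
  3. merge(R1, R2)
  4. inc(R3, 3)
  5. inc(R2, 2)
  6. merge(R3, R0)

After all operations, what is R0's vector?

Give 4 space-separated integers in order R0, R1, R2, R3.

Answer: 0 0 4 3

Derivation:
Op 1: inc R2 by 4 -> R2=(0,0,4,0) value=4
Op 2: merge R2<->R0 -> R2=(0,0,4,0) R0=(0,0,4,0)
Op 3: merge R1<->R2 -> R1=(0,0,4,0) R2=(0,0,4,0)
Op 4: inc R3 by 3 -> R3=(0,0,0,3) value=3
Op 5: inc R2 by 2 -> R2=(0,0,6,0) value=6
Op 6: merge R3<->R0 -> R3=(0,0,4,3) R0=(0,0,4,3)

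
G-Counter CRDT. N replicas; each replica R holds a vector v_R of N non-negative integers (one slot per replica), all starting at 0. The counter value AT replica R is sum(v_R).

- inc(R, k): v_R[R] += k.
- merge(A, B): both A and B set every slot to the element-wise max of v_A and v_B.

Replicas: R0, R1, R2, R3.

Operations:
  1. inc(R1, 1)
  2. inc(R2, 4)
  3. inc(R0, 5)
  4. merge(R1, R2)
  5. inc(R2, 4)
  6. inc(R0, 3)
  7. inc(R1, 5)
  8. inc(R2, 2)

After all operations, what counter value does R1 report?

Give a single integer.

Op 1: inc R1 by 1 -> R1=(0,1,0,0) value=1
Op 2: inc R2 by 4 -> R2=(0,0,4,0) value=4
Op 3: inc R0 by 5 -> R0=(5,0,0,0) value=5
Op 4: merge R1<->R2 -> R1=(0,1,4,0) R2=(0,1,4,0)
Op 5: inc R2 by 4 -> R2=(0,1,8,0) value=9
Op 6: inc R0 by 3 -> R0=(8,0,0,0) value=8
Op 7: inc R1 by 5 -> R1=(0,6,4,0) value=10
Op 8: inc R2 by 2 -> R2=(0,1,10,0) value=11

Answer: 10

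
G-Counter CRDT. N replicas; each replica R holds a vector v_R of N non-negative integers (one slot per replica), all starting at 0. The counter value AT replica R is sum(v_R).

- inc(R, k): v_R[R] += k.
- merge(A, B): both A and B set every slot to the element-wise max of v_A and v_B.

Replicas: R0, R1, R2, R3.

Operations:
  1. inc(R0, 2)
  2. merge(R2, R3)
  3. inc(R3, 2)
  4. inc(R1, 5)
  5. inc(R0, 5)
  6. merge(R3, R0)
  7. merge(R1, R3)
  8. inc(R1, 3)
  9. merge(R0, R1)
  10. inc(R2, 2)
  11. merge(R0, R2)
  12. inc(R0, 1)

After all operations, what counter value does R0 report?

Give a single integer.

Op 1: inc R0 by 2 -> R0=(2,0,0,0) value=2
Op 2: merge R2<->R3 -> R2=(0,0,0,0) R3=(0,0,0,0)
Op 3: inc R3 by 2 -> R3=(0,0,0,2) value=2
Op 4: inc R1 by 5 -> R1=(0,5,0,0) value=5
Op 5: inc R0 by 5 -> R0=(7,0,0,0) value=7
Op 6: merge R3<->R0 -> R3=(7,0,0,2) R0=(7,0,0,2)
Op 7: merge R1<->R3 -> R1=(7,5,0,2) R3=(7,5,0,2)
Op 8: inc R1 by 3 -> R1=(7,8,0,2) value=17
Op 9: merge R0<->R1 -> R0=(7,8,0,2) R1=(7,8,0,2)
Op 10: inc R2 by 2 -> R2=(0,0,2,0) value=2
Op 11: merge R0<->R2 -> R0=(7,8,2,2) R2=(7,8,2,2)
Op 12: inc R0 by 1 -> R0=(8,8,2,2) value=20

Answer: 20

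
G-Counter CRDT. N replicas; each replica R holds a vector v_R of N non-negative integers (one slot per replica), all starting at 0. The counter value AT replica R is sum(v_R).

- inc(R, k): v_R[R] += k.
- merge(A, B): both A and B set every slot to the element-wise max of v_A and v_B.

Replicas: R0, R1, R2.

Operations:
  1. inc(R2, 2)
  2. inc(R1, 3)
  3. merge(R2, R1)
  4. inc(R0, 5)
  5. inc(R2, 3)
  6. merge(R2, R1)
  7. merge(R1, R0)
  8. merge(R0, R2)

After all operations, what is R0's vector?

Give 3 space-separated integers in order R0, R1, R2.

Answer: 5 3 5

Derivation:
Op 1: inc R2 by 2 -> R2=(0,0,2) value=2
Op 2: inc R1 by 3 -> R1=(0,3,0) value=3
Op 3: merge R2<->R1 -> R2=(0,3,2) R1=(0,3,2)
Op 4: inc R0 by 5 -> R0=(5,0,0) value=5
Op 5: inc R2 by 3 -> R2=(0,3,5) value=8
Op 6: merge R2<->R1 -> R2=(0,3,5) R1=(0,3,5)
Op 7: merge R1<->R0 -> R1=(5,3,5) R0=(5,3,5)
Op 8: merge R0<->R2 -> R0=(5,3,5) R2=(5,3,5)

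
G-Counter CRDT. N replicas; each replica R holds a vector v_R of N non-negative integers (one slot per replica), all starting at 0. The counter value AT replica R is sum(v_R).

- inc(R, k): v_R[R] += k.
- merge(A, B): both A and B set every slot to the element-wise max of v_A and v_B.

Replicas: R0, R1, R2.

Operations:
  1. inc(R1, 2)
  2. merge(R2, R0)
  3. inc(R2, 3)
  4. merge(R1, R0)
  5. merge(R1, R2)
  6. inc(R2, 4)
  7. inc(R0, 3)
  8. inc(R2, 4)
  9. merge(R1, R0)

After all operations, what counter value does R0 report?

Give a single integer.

Op 1: inc R1 by 2 -> R1=(0,2,0) value=2
Op 2: merge R2<->R0 -> R2=(0,0,0) R0=(0,0,0)
Op 3: inc R2 by 3 -> R2=(0,0,3) value=3
Op 4: merge R1<->R0 -> R1=(0,2,0) R0=(0,2,0)
Op 5: merge R1<->R2 -> R1=(0,2,3) R2=(0,2,3)
Op 6: inc R2 by 4 -> R2=(0,2,7) value=9
Op 7: inc R0 by 3 -> R0=(3,2,0) value=5
Op 8: inc R2 by 4 -> R2=(0,2,11) value=13
Op 9: merge R1<->R0 -> R1=(3,2,3) R0=(3,2,3)

Answer: 8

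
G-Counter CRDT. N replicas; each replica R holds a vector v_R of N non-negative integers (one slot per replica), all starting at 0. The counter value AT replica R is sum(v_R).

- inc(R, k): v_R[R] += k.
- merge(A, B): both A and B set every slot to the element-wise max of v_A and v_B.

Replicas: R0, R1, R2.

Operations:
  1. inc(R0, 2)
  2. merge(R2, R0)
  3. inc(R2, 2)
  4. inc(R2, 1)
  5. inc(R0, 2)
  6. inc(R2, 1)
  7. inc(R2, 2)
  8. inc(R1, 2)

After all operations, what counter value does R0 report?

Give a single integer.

Op 1: inc R0 by 2 -> R0=(2,0,0) value=2
Op 2: merge R2<->R0 -> R2=(2,0,0) R0=(2,0,0)
Op 3: inc R2 by 2 -> R2=(2,0,2) value=4
Op 4: inc R2 by 1 -> R2=(2,0,3) value=5
Op 5: inc R0 by 2 -> R0=(4,0,0) value=4
Op 6: inc R2 by 1 -> R2=(2,0,4) value=6
Op 7: inc R2 by 2 -> R2=(2,0,6) value=8
Op 8: inc R1 by 2 -> R1=(0,2,0) value=2

Answer: 4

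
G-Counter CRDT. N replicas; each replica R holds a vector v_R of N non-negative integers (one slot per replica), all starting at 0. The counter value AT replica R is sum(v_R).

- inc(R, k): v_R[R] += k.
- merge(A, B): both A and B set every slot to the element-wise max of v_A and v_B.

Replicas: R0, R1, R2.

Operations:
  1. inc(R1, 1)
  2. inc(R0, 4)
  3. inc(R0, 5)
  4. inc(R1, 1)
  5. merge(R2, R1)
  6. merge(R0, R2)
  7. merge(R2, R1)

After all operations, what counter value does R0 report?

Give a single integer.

Answer: 11

Derivation:
Op 1: inc R1 by 1 -> R1=(0,1,0) value=1
Op 2: inc R0 by 4 -> R0=(4,0,0) value=4
Op 3: inc R0 by 5 -> R0=(9,0,0) value=9
Op 4: inc R1 by 1 -> R1=(0,2,0) value=2
Op 5: merge R2<->R1 -> R2=(0,2,0) R1=(0,2,0)
Op 6: merge R0<->R2 -> R0=(9,2,0) R2=(9,2,0)
Op 7: merge R2<->R1 -> R2=(9,2,0) R1=(9,2,0)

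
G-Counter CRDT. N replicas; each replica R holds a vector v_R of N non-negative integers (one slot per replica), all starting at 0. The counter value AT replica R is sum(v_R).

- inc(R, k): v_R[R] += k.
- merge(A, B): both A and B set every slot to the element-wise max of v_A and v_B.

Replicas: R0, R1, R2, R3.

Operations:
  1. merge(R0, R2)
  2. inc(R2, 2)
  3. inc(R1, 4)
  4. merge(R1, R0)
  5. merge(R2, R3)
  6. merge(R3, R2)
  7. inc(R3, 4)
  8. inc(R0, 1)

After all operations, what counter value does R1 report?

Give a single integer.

Op 1: merge R0<->R2 -> R0=(0,0,0,0) R2=(0,0,0,0)
Op 2: inc R2 by 2 -> R2=(0,0,2,0) value=2
Op 3: inc R1 by 4 -> R1=(0,4,0,0) value=4
Op 4: merge R1<->R0 -> R1=(0,4,0,0) R0=(0,4,0,0)
Op 5: merge R2<->R3 -> R2=(0,0,2,0) R3=(0,0,2,0)
Op 6: merge R3<->R2 -> R3=(0,0,2,0) R2=(0,0,2,0)
Op 7: inc R3 by 4 -> R3=(0,0,2,4) value=6
Op 8: inc R0 by 1 -> R0=(1,4,0,0) value=5

Answer: 4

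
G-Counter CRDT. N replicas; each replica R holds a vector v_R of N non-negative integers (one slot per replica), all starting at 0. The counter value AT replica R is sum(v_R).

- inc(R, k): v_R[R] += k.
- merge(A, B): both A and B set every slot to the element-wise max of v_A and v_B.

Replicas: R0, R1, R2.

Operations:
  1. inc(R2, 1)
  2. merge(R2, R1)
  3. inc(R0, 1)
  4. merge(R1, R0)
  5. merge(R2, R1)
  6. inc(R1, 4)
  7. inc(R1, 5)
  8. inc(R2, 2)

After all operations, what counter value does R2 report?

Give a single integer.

Op 1: inc R2 by 1 -> R2=(0,0,1) value=1
Op 2: merge R2<->R1 -> R2=(0,0,1) R1=(0,0,1)
Op 3: inc R0 by 1 -> R0=(1,0,0) value=1
Op 4: merge R1<->R0 -> R1=(1,0,1) R0=(1,0,1)
Op 5: merge R2<->R1 -> R2=(1,0,1) R1=(1,0,1)
Op 6: inc R1 by 4 -> R1=(1,4,1) value=6
Op 7: inc R1 by 5 -> R1=(1,9,1) value=11
Op 8: inc R2 by 2 -> R2=(1,0,3) value=4

Answer: 4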